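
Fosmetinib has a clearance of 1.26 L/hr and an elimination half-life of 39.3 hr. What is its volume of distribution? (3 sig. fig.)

k = ln 2 / t½ = ln 2 / 39.3 = 0.01764 hr⁻¹
V = CL / k = 1.26 / 0.01764 ≈ 71.4 L

71.4 L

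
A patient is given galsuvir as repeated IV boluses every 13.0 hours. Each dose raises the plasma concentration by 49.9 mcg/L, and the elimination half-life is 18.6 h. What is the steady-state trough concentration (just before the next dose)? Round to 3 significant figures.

k = ln 2 / 18.6 = 0.03727 h⁻¹
Fraction remaining after one interval: e^(−kτ) = e^(−0.03727 × 13.0) = 0.6160
R = 1 / (1 − 0.6160) = 2.604
Css,max = 49.9 × 2.604 = 130.0 mcg/L
Css,min = Css,max × e^(−kτ) = 130.0 × 0.6160 ≈ 80.1 mcg/L

80.1 mcg/L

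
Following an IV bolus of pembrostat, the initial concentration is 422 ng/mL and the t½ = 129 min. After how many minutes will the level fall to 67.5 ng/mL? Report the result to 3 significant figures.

k = ln 2 / 129 = 0.005373 min⁻¹
C(t) = C₀ e^(−kt)  ⇒  t = ln(C₀/C) / k
t = ln(422/67.5) / 0.005373 = 1.833 / 0.005373 ≈ 341 minutes

341 minutes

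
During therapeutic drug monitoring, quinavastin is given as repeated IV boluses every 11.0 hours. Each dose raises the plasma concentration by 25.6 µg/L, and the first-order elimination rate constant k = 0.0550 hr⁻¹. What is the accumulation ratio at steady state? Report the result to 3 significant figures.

Fraction remaining after one interval: e^(−kτ) = e^(−0.05500 × 11.0) = 0.5461
R = 1 / (1 − 0.5461) = 1 / 0.4539 ≈ 2.20

2.20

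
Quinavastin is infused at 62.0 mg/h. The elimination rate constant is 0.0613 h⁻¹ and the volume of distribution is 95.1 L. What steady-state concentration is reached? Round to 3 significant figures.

CL = k · V = 0.0613 × 95.1 = 5.830 L/h
Css = rate / CL = 62.0 / 5.830 ≈ 10.6 mg/L

10.6 mg/L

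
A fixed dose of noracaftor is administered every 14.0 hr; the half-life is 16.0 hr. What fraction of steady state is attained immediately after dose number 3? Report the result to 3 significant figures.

k = ln 2 / 16.0 = 0.04332 hr⁻¹
f_n = 1 − e^(−nkτ) = 1 − e^(−3 × 0.04332 × 14.0) = 1 − e^(−1.820) = 1 − 0.1621 ≈ 0.838

0.838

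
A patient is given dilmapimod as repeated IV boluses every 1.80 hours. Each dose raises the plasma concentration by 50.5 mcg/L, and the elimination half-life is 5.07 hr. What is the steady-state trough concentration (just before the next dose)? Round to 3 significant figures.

181 mcg/L

k = ln 2 / 5.07 = 0.1367 hr⁻¹
Fraction remaining after one interval: e^(−kτ) = e^(−0.1367 × 1.80) = 0.7819
R = 1 / (1 − 0.7819) = 4.584
Css,max = 50.5 × 4.584 = 231.5 mcg/L
Css,min = Css,max × e^(−kτ) = 231.5 × 0.7819 ≈ 181 mcg/L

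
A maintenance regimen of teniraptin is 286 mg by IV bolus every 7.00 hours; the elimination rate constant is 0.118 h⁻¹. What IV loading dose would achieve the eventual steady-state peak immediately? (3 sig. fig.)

509 mg

Accumulation ratio R = 1 / (1 − e^(−kτ)) = 1 / (1 − e^(−0.1180×7.00)) = 1 / (1 − 0.4378) = 1.779
Loading dose = maintenance dose × R = 286 × 1.779 ≈ 509 mg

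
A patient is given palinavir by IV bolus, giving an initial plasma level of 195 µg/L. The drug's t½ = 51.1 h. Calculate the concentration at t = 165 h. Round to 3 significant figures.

20.8 µg/L

k = ln 2 / 51.1 = 0.01356 h⁻¹
165 h is 3.229 half-lives, so C = 195 × (1/2)^3.229 = 195 × 0.1067 ≈ 20.8 µg/L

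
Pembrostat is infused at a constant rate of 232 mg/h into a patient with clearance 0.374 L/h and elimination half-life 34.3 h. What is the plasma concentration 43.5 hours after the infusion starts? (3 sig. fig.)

Css = rate / CL = 232 / 0.374 = 620.3 mg/L
k = ln 2 / 34.3 = 0.02021 h⁻¹
C(t) = Css (1 − e^(−kt)) = 620.3 × (1 − e^(−0.8791)) = 620.3 × 0.5848 ≈ 363 mg/L

363 mg/L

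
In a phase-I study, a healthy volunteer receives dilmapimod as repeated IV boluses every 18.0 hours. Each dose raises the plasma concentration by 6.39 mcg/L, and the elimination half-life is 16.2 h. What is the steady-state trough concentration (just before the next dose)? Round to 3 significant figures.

k = ln 2 / 16.2 = 0.04279 h⁻¹
Fraction remaining after one interval: e^(−kτ) = e^(−0.04279 × 18.0) = 0.4629
R = 1 / (1 − 0.4629) = 1.862
Css,max = 6.39 × 1.862 = 11.90 mcg/L
Css,min = Css,max × e^(−kτ) = 11.90 × 0.4629 ≈ 5.51 mcg/L

5.51 mcg/L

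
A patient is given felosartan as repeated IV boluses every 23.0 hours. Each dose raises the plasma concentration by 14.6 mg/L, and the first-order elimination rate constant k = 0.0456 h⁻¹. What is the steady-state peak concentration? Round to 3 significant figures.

22.5 mg/L

Fraction remaining after one interval: e^(−kτ) = e^(−0.04560 × 23.0) = 0.3504
R = 1 / (1 − 0.3504) = 1.539
Css,max = 14.6 × 1.539 ≈ 22.5 mg/L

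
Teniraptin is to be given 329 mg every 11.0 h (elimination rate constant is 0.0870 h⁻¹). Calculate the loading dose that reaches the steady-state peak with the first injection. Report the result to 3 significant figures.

Accumulation ratio R = 1 / (1 − e^(−kτ)) = 1 / (1 − e^(−0.08700×11.0)) = 1 / (1 − 0.3840) = 1.623
Loading dose = maintenance dose × R = 329 × 1.623 ≈ 534 mg

534 mg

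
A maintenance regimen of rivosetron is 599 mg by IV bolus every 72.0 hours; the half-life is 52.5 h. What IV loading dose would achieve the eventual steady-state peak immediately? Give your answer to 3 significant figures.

976 mg

k = ln 2 / 52.5 = 0.01320 h⁻¹
Accumulation ratio R = 1 / (1 − e^(−kτ)) = 1 / (1 − e^(−0.01320×72.0)) = 1 / (1 − 0.3865) = 1.630
Loading dose = maintenance dose × R = 599 × 1.630 ≈ 976 mg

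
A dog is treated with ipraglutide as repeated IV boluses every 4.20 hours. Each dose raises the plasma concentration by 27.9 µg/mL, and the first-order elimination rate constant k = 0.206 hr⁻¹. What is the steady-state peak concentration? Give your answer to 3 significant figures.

Fraction remaining after one interval: e^(−kτ) = e^(−0.2060 × 4.20) = 0.4210
R = 1 / (1 − 0.4210) = 1.727
Css,max = 27.9 × 1.727 ≈ 48.2 µg/mL

48.2 µg/mL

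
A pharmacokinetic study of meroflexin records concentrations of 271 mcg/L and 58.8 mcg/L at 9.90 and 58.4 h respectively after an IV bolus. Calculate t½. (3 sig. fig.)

k = ln(C₁/C₂) / (t₂ − t₁) = ln(271/58.8) / (58.4 − 9.90)
  = 1.528 / 48.50 = 0.03150 h⁻¹
t½ = ln 2 / k = ln 2 / 0.03150 ≈ 22.0 hours

22.0 hours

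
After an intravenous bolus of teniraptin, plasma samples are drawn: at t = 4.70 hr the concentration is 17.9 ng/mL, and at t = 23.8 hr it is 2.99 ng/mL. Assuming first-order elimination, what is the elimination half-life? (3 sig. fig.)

k = ln(C₁/C₂) / (t₂ − t₁) = ln(17.9/2.99) / (23.8 − 4.70)
  = 1.790 / 19.10 = 0.09369 hr⁻¹
t½ = ln 2 / k = ln 2 / 0.09369 ≈ 7.40 hours

7.40 hours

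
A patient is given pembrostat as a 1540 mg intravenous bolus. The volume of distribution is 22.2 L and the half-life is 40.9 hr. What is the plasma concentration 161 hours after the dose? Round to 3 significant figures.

4.53 µg/mL

C₀ = dose / V = 1540 / 22.2 = 69.37 µg/mL
k = ln 2 / 40.9 = 0.01695 hr⁻¹
C(t) = C₀ e^(−kt) = 69.37 × e^(−0.01695 × 161) = 69.37 × e^(−2.729) = 69.37 × 0.06532 ≈ 4.53 µg/mL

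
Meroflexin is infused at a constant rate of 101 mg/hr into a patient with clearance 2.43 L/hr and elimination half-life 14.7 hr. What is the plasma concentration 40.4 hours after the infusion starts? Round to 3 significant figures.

35.4 µg/mL

Css = rate / CL = 101 / 2.43 = 41.56 µg/mL
k = ln 2 / 14.7 = 0.04715 hr⁻¹
C(t) = Css (1 − e^(−kt)) = 41.56 × (1 − e^(−1.905)) = 41.56 × 0.8512 ≈ 35.4 µg/mL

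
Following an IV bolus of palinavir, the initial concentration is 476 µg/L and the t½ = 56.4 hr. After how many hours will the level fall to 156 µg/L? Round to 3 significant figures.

90.8 hours

k = ln 2 / 56.4 = 0.01229 hr⁻¹
C(t) = C₀ e^(−kt)  ⇒  t = ln(C₀/C) / k
t = ln(476/156) / 0.01229 = 1.116 / 0.01229 ≈ 90.8 hours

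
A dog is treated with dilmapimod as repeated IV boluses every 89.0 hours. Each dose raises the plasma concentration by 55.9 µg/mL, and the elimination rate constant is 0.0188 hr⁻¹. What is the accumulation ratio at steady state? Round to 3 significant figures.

Fraction remaining after one interval: e^(−kτ) = e^(−0.01880 × 89.0) = 0.1876
R = 1 / (1 − 0.1876) = 1 / 0.8124 ≈ 1.23

1.23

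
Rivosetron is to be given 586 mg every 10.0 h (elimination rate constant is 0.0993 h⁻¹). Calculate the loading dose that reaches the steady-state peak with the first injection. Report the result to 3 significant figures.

Accumulation ratio R = 1 / (1 − e^(−kτ)) = 1 / (1 − e^(−0.09930×10.0)) = 1 / (1 − 0.3705) = 1.588
Loading dose = maintenance dose × R = 586 × 1.588 ≈ 931 mg

931 mg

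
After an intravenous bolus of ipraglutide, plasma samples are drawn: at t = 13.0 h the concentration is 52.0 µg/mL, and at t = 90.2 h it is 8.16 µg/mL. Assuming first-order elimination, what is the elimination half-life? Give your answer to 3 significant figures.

k = ln(C₁/C₂) / (t₂ − t₁) = ln(52.0/8.16) / (90.2 − 13.0)
  = 1.852 / 77.20 = 0.02399 h⁻¹
t½ = ln 2 / k = ln 2 / 0.02399 ≈ 28.9 hours

28.9 hours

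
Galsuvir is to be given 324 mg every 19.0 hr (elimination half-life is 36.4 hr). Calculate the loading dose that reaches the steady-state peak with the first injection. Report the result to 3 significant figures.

1070 mg

k = ln 2 / 36.4 = 0.01904 hr⁻¹
Accumulation ratio R = 1 / (1 − e^(−kτ)) = 1 / (1 − e^(−0.01904×19.0)) = 1 / (1 − 0.6964) = 3.294
Loading dose = maintenance dose × R = 324 × 3.294 ≈ 1070 mg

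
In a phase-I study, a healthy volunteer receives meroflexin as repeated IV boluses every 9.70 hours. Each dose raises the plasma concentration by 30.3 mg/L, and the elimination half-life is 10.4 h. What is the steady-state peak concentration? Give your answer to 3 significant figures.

63.6 mg/L

k = ln 2 / 10.4 = 0.06665 h⁻¹
Fraction remaining after one interval: e^(−kτ) = e^(−0.06665 × 9.70) = 0.5239
R = 1 / (1 − 0.5239) = 2.100
Css,max = 30.3 × 2.100 ≈ 63.6 mg/L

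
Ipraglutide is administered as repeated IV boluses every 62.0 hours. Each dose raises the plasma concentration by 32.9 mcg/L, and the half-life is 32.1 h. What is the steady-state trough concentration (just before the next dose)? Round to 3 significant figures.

11.7 mcg/L

k = ln 2 / 32.1 = 0.02159 h⁻¹
Fraction remaining after one interval: e^(−kτ) = e^(−0.02159 × 62.0) = 0.2622
R = 1 / (1 − 0.2622) = 1.355
Css,max = 32.9 × 1.355 = 44.59 mcg/L
Css,min = Css,max × e^(−kτ) = 44.59 × 0.2622 ≈ 11.7 mcg/L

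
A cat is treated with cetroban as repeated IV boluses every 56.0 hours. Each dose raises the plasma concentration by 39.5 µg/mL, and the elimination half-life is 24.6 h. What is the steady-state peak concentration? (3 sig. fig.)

49.8 µg/mL

k = ln 2 / 24.6 = 0.02818 h⁻¹
Fraction remaining after one interval: e^(−kτ) = e^(−0.02818 × 56.0) = 0.2064
R = 1 / (1 − 0.2064) = 1.260
Css,max = 39.5 × 1.260 ≈ 49.8 µg/mL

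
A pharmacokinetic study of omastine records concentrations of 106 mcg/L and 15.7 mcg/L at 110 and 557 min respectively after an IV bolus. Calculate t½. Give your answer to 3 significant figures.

162 minutes

k = ln(C₁/C₂) / (t₂ − t₁) = ln(106/15.7) / (557 − 110)
  = 1.910 / 447.0 = 0.004272 min⁻¹
t½ = ln 2 / k = ln 2 / 0.004272 ≈ 162 minutes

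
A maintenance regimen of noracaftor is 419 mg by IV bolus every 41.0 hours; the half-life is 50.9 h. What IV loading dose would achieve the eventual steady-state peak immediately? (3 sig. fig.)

979 mg

k = ln 2 / 50.9 = 0.01362 h⁻¹
Accumulation ratio R = 1 / (1 − e^(−kτ)) = 1 / (1 − e^(−0.01362×41.0)) = 1 / (1 − 0.5722) = 2.337
Loading dose = maintenance dose × R = 419 × 2.337 ≈ 979 mg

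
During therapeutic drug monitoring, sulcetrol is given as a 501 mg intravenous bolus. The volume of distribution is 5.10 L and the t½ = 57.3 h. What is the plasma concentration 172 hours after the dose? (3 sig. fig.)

12.3 mg/L

C₀ = dose / V = 501 / 5.10 = 98.24 mg/L
k = ln 2 / 57.3 = 0.01210 h⁻¹
C(t) = C₀ e^(−kt) = 98.24 × e^(−0.01210 × 172) = 98.24 × e^(−2.081) = 98.24 × 0.1248 ≈ 12.3 mg/L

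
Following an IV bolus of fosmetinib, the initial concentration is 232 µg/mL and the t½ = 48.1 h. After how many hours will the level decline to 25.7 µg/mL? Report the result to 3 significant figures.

k = ln 2 / 48.1 = 0.01441 h⁻¹
C(t) = C₀ e^(−kt)  ⇒  t = ln(C₀/C) / k
t = ln(232/25.7) / 0.01441 = 2.200 / 0.01441 ≈ 153 hours

153 hours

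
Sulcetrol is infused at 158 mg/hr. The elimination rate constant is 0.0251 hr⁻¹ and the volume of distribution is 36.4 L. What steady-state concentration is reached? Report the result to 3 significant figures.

CL = k · V = 0.0251 × 36.4 = 0.9136 L/hr
Css = rate / CL = 158 / 0.9136 ≈ 173 µg/mL

173 µg/mL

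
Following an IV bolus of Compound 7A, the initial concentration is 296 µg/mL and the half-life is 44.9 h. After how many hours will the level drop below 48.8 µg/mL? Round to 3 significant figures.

117 hours

k = ln 2 / 44.9 = 0.01544 h⁻¹
C(t) = C₀ e^(−kt)  ⇒  t = ln(C₀/C) / k
t = ln(296/48.8) / 0.01544 = 1.803 / 0.01544 ≈ 117 hours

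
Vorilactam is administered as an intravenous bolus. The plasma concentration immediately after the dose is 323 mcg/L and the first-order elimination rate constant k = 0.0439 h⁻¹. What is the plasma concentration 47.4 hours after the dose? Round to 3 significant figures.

C(t) = C₀ e^(−kt) = 323 × e^(−0.04390 × 47.4) = 323 × e^(−2.081) = 323 × 0.1248 ≈ 40.3 mcg/L

40.3 mcg/L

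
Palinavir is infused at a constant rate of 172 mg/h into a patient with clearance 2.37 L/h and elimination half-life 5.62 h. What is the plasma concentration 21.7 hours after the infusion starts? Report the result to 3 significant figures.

Css = rate / CL = 172 / 2.37 = 72.57 mg/L
k = ln 2 / 5.62 = 0.1233 h⁻¹
C(t) = Css (1 − e^(−kt)) = 72.57 × (1 − e^(−2.676)) = 72.57 × 0.9312 ≈ 67.6 mg/L

67.6 mg/L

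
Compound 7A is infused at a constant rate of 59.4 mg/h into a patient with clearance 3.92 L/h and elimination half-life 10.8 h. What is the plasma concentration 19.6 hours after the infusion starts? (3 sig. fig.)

10.8 mg/L

Css = rate / CL = 59.4 / 3.92 = 15.15 mg/L
k = ln 2 / 10.8 = 0.06418 h⁻¹
C(t) = Css (1 − e^(−kt)) = 15.15 × (1 − e^(−1.258)) = 15.15 × 0.7158 ≈ 10.8 mg/L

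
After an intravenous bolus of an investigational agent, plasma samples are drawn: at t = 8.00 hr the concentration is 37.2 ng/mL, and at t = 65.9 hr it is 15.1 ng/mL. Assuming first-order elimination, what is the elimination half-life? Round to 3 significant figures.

k = ln(C₁/C₂) / (t₂ − t₁) = ln(37.2/15.1) / (65.9 − 8.00)
  = 0.9016 / 57.90 = 0.01557 hr⁻¹
t½ = ln 2 / k = ln 2 / 0.01557 ≈ 44.5 hours

44.5 hours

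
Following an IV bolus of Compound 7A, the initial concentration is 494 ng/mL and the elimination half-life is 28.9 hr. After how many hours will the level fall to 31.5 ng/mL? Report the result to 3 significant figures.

k = ln 2 / 28.9 = 0.02398 hr⁻¹
C(t) = C₀ e^(−kt)  ⇒  t = ln(C₀/C) / k
t = ln(494/31.5) / 0.02398 = 2.753 / 0.02398 ≈ 115 hours

115 hours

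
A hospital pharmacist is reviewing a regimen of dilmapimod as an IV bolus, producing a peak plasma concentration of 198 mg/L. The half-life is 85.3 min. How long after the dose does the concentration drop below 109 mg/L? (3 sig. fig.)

k = ln 2 / 85.3 = 0.008126 min⁻¹
C(t) = C₀ e^(−kt)  ⇒  t = ln(C₀/C) / k
t = ln(198/109) / 0.008126 = 0.5969 / 0.008126 ≈ 73.5 minutes

73.5 minutes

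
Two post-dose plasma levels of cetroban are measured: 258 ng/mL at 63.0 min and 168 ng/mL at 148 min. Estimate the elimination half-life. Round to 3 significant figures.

k = ln(C₁/C₂) / (t₂ − t₁) = ln(258/168) / (148 − 63.0)
  = 0.4290 / 85.00 = 0.005047 min⁻¹
t½ = ln 2 / k = ln 2 / 0.005047 ≈ 137 minutes

137 minutes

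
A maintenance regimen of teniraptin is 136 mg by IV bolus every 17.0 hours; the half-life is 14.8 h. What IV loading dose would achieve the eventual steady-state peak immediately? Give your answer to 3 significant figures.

248 mg

k = ln 2 / 14.8 = 0.04683 h⁻¹
Accumulation ratio R = 1 / (1 − e^(−kτ)) = 1 / (1 − e^(−0.04683×17.0)) = 1 / (1 − 0.4510) = 1.822
Loading dose = maintenance dose × R = 136 × 1.822 ≈ 248 mg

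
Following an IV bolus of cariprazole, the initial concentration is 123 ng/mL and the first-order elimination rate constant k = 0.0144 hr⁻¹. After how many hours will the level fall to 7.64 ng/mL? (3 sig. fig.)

193 hours

C(t) = C₀ e^(−kt)  ⇒  t = ln(C₀/C) / k
t = ln(123/7.64) / 0.01440 = 2.779 / 0.01440 ≈ 193 hours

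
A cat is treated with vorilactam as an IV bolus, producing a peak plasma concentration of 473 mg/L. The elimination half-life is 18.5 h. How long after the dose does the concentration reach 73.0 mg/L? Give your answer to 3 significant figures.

49.9 hours

k = ln 2 / 18.5 = 0.03747 h⁻¹
C(t) = C₀ e^(−kt)  ⇒  t = ln(C₀/C) / k
t = ln(473/73.0) / 0.03747 = 1.869 / 0.03747 ≈ 49.9 hours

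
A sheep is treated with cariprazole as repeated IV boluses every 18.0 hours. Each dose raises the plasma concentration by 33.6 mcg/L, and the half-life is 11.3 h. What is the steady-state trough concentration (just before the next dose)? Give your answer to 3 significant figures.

16.7 mcg/L

k = ln 2 / 11.3 = 0.06134 h⁻¹
Fraction remaining after one interval: e^(−kτ) = e^(−0.06134 × 18.0) = 0.3315
R = 1 / (1 − 0.3315) = 1.496
Css,max = 33.6 × 1.496 = 50.26 mcg/L
Css,min = Css,max × e^(−kτ) = 50.26 × 0.3315 ≈ 16.7 mcg/L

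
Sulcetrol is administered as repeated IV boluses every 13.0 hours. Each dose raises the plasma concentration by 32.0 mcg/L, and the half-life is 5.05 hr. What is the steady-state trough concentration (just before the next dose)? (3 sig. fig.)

k = ln 2 / 5.05 = 0.1373 hr⁻¹
Fraction remaining after one interval: e^(−kτ) = e^(−0.1373 × 13.0) = 0.1679
R = 1 / (1 − 0.1679) = 1.202
Css,max = 32.0 × 1.202 = 38.46 mcg/L
Css,min = Css,max × e^(−kτ) = 38.46 × 0.1679 ≈ 6.46 mcg/L

6.46 mcg/L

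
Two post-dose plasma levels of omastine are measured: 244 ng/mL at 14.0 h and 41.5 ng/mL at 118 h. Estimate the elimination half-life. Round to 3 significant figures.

k = ln(C₁/C₂) / (t₂ − t₁) = ln(244/41.5) / (118 − 14.0)
  = 1.771 / 104.0 = 0.01703 h⁻¹
t½ = ln 2 / k = ln 2 / 0.01703 ≈ 40.7 hours

40.7 hours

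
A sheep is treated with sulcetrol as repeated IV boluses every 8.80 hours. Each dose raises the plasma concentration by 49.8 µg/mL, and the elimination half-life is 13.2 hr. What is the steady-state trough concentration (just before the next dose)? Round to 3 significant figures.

k = ln 2 / 13.2 = 0.05251 hr⁻¹
Fraction remaining after one interval: e^(−kτ) = e^(−0.05251 × 8.80) = 0.6300
R = 1 / (1 − 0.6300) = 2.702
Css,max = 49.8 × 2.702 = 134.6 µg/mL
Css,min = Css,max × e^(−kτ) = 134.6 × 0.6300 ≈ 84.8 µg/mL

84.8 µg/mL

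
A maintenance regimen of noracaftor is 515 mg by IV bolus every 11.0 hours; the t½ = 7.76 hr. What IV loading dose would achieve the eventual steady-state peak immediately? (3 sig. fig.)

823 mg

k = ln 2 / 7.76 = 0.08932 hr⁻¹
Accumulation ratio R = 1 / (1 − e^(−kτ)) = 1 / (1 − e^(−0.08932×11.0)) = 1 / (1 − 0.3744) = 1.598
Loading dose = maintenance dose × R = 515 × 1.598 ≈ 823 mg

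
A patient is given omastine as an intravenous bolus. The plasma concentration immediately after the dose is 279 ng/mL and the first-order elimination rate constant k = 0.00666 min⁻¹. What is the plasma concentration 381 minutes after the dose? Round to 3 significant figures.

22.1 ng/mL

C(t) = C₀ e^(−kt) = 279 × e^(−0.006660 × 381) = 279 × e^(−2.537) = 279 × 0.07907 ≈ 22.1 ng/mL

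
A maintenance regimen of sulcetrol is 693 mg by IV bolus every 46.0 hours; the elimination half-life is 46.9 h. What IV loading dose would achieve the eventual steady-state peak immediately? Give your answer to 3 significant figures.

k = ln 2 / 46.9 = 0.01478 h⁻¹
Accumulation ratio R = 1 / (1 − e^(−kτ)) = 1 / (1 − e^(−0.01478×46.0)) = 1 / (1 − 0.5067) = 2.027
Loading dose = maintenance dose × R = 693 × 2.027 ≈ 1400 mg

1400 mg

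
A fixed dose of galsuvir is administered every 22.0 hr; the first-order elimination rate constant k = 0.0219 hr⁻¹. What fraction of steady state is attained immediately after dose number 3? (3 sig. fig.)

0.764

f_n = 1 − e^(−nkτ) = 1 − e^(−3 × 0.02190 × 22.0) = 1 − e^(−1.445) = 1 − 0.2357 ≈ 0.764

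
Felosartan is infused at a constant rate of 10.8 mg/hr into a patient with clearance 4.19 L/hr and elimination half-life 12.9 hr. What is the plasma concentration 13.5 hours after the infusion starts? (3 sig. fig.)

Css = rate / CL = 10.8 / 4.19 = 2.578 mg/L
k = ln 2 / 12.9 = 0.05373 hr⁻¹
C(t) = Css (1 − e^(−kt)) = 2.578 × (1 − e^(−0.7254)) = 2.578 × 0.5159 ≈ 1.33 mg/L

1.33 mg/L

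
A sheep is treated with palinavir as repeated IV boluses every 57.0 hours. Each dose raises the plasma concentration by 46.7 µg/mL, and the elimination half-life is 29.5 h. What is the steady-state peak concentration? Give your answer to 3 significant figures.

63.3 µg/mL

k = ln 2 / 29.5 = 0.02350 h⁻¹
Fraction remaining after one interval: e^(−kτ) = e^(−0.02350 × 57.0) = 0.2620
R = 1 / (1 − 0.2620) = 1.355
Css,max = 46.7 × 1.355 ≈ 63.3 µg/mL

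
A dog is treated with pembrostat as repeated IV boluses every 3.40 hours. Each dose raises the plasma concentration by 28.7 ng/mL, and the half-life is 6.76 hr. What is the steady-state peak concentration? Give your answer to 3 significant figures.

k = ln 2 / 6.76 = 0.1025 hr⁻¹
Fraction remaining after one interval: e^(−kτ) = e^(−0.1025 × 3.40) = 0.7057
R = 1 / (1 − 0.7057) = 3.397
Css,max = 28.7 × 3.397 ≈ 97.5 ng/mL

97.5 ng/mL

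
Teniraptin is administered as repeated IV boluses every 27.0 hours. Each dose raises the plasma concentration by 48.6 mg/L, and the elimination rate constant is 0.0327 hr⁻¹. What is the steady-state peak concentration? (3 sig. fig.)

82.9 mg/L

Fraction remaining after one interval: e^(−kτ) = e^(−0.03270 × 27.0) = 0.4136
R = 1 / (1 − 0.4136) = 1.705
Css,max = 48.6 × 1.705 ≈ 82.9 mg/L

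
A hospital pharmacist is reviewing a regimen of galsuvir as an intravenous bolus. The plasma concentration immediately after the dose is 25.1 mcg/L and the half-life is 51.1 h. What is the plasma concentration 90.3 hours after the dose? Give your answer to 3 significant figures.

7.37 mcg/L

k = ln 2 / 51.1 = 0.01356 h⁻¹
C(t) = C₀ e^(−kt) = 25.1 × e^(−0.01356 × 90.3) = 25.1 × e^(−1.225) = 25.1 × 0.2938 ≈ 7.37 mcg/L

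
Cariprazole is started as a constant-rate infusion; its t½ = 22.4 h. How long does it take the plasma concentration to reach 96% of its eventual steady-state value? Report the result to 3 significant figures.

k = ln 2 / 22.4 = 0.03094 h⁻¹
f = 1 − e^(−kt)  ⇒  t = −ln(1 − f) / k
t = −ln(1 − 0.96) / 0.03094 = 3.219 / 0.03094 ≈ 104 hours

104 hours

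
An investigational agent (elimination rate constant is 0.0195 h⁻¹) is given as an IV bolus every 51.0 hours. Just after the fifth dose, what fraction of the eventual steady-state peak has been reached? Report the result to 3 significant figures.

0.993

f_n = 1 − e^(−nkτ) = 1 − e^(−5 × 0.01950 × 51.0) = 1 − e^(−4.973) = 1 − 0.006926 ≈ 0.993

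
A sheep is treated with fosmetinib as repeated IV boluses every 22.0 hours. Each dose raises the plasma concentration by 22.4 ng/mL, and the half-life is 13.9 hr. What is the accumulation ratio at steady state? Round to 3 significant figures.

1.50

k = ln 2 / 13.9 = 0.04987 hr⁻¹
Fraction remaining after one interval: e^(−kτ) = e^(−0.04987 × 22.0) = 0.3338
R = 1 / (1 − 0.3338) = 1 / 0.6662 ≈ 1.50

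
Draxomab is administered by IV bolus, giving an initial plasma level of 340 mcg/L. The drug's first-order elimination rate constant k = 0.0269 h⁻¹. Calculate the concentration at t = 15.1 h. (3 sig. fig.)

227 mcg/L

C(t) = C₀ e^(−kt) = 340 × e^(−0.02690 × 15.1) = 340 × e^(−0.4062) = 340 × 0.6662 ≈ 227 mcg/L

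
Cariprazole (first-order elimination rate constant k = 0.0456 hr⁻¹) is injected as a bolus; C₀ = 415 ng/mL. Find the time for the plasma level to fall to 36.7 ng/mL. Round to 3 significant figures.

C(t) = C₀ e^(−kt)  ⇒  t = ln(C₀/C) / k
t = ln(415/36.7) / 0.04560 = 2.426 / 0.04560 ≈ 53.2 hours

53.2 hours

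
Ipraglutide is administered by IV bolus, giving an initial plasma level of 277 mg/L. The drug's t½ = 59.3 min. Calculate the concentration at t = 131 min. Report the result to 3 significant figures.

59.9 mg/L

k = ln 2 / 59.3 = 0.01169 min⁻¹
131 min is 2.209 half-lives, so C = 277 × (1/2)^2.209 = 277 × 0.2163 ≈ 59.9 mg/L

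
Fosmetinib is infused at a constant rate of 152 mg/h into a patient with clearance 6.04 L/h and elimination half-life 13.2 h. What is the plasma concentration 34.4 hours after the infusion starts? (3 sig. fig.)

Css = rate / CL = 152 / 6.04 = 25.17 mg/L
k = ln 2 / 13.2 = 0.05251 h⁻¹
C(t) = Css (1 − e^(−kt)) = 25.17 × (1 − e^(−1.806)) = 25.17 × 0.8358 ≈ 21.0 mg/L

21.0 mg/L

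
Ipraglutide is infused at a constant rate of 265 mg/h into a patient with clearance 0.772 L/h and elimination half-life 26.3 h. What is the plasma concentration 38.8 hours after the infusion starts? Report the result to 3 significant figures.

220 µg/mL

Css = rate / CL = 265 / 0.772 = 343.3 µg/mL
k = ln 2 / 26.3 = 0.02636 h⁻¹
C(t) = Css (1 − e^(−kt)) = 343.3 × (1 − e^(−1.023)) = 343.3 × 0.6403 ≈ 220 µg/mL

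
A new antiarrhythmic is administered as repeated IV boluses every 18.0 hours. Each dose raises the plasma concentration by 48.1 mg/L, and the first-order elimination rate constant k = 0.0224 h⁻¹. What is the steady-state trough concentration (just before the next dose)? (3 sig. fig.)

96.9 mg/L

Fraction remaining after one interval: e^(−kτ) = e^(−0.02240 × 18.0) = 0.6682
R = 1 / (1 − 0.6682) = 3.014
Css,max = 48.1 × 3.014 = 145.0 mg/L
Css,min = Css,max × e^(−kτ) = 145.0 × 0.6682 ≈ 96.9 mg/L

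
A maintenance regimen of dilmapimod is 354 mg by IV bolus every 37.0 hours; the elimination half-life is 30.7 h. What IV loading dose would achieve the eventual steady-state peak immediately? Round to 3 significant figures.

625 mg

k = ln 2 / 30.7 = 0.02258 h⁻¹
Accumulation ratio R = 1 / (1 − e^(−kτ)) = 1 / (1 − e^(−0.02258×37.0)) = 1 / (1 − 0.4337) = 1.766
Loading dose = maintenance dose × R = 354 × 1.766 ≈ 625 mg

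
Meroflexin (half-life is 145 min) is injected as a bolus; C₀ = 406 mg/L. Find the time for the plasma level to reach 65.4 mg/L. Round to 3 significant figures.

k = ln 2 / 145 = 0.004780 min⁻¹
C(t) = C₀ e^(−kt)  ⇒  t = ln(C₀/C) / k
t = ln(406/65.4) / 0.004780 = 1.826 / 0.004780 ≈ 382 minutes

382 minutes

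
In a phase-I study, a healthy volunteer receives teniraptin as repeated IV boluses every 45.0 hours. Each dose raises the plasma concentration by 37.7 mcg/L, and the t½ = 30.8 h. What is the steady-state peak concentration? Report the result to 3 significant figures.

59.2 mcg/L

k = ln 2 / 30.8 = 0.02250 h⁻¹
Fraction remaining after one interval: e^(−kτ) = e^(−0.02250 × 45.0) = 0.3632
R = 1 / (1 − 0.3632) = 1.570
Css,max = 37.7 × 1.570 ≈ 59.2 mcg/L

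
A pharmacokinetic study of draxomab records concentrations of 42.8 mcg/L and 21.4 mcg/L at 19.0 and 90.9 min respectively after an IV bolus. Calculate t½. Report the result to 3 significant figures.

71.9 minutes

k = ln(C₁/C₂) / (t₂ − t₁) = ln(42.8/21.4) / (90.9 − 19.0)
  = 0.6931 / 71.90 = 0.009640 min⁻¹
t½ = ln 2 / k = ln 2 / 0.009640 ≈ 71.9 minutes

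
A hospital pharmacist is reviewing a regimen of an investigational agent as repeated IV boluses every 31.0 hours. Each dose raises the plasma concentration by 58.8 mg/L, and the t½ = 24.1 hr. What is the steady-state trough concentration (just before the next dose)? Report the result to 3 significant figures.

k = ln 2 / 24.1 = 0.02876 hr⁻¹
Fraction remaining after one interval: e^(−kτ) = e^(−0.02876 × 31.0) = 0.4100
R = 1 / (1 − 0.4100) = 1.695
Css,max = 58.8 × 1.695 = 99.66 mg/L
Css,min = Css,max × e^(−kτ) = 99.66 × 0.4100 ≈ 40.9 mg/L

40.9 mg/L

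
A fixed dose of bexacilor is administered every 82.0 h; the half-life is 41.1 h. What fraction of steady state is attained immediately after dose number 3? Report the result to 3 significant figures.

k = ln 2 / 41.1 = 0.01686 h⁻¹
f_n = 1 − e^(−nkτ) = 1 − e^(−3 × 0.01686 × 82.0) = 1 − e^(−4.149) = 1 − 0.01578 ≈ 0.984

0.984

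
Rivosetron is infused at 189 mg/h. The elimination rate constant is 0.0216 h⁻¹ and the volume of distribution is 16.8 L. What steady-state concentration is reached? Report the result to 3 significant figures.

521 mg/L

CL = k · V = 0.0216 × 16.8 = 0.3629 L/h
Css = rate / CL = 189 / 0.3629 ≈ 521 mg/L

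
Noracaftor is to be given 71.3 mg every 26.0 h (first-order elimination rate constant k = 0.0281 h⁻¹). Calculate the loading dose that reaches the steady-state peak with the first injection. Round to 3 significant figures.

Accumulation ratio R = 1 / (1 − e^(−kτ)) = 1 / (1 − e^(−0.02810×26.0)) = 1 / (1 − 0.4816) = 1.929
Loading dose = maintenance dose × R = 71.3 × 1.929 ≈ 138 mg

138 mg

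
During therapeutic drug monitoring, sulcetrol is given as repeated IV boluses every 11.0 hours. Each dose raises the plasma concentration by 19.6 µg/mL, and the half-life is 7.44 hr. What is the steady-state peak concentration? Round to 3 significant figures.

30.6 µg/mL

k = ln 2 / 7.44 = 0.09316 hr⁻¹
Fraction remaining after one interval: e^(−kτ) = e^(−0.09316 × 11.0) = 0.3589
R = 1 / (1 − 0.3589) = 1.560
Css,max = 19.6 × 1.560 ≈ 30.6 µg/mL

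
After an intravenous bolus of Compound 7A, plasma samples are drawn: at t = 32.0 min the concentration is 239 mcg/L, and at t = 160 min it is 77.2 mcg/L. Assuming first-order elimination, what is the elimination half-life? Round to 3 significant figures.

78.5 minutes

k = ln(C₁/C₂) / (t₂ − t₁) = ln(239/77.2) / (160 − 32.0)
  = 1.130 / 128.0 = 0.008829 min⁻¹
t½ = ln 2 / k = ln 2 / 0.008829 ≈ 78.5 minutes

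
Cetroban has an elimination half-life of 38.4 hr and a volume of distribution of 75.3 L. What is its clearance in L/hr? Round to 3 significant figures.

1.36 L/hr

k = ln 2 / t½ = ln 2 / 38.4 = 0.01805 hr⁻¹
CL = k · V = 0.01805 × 75.3 ≈ 1.36 L/hr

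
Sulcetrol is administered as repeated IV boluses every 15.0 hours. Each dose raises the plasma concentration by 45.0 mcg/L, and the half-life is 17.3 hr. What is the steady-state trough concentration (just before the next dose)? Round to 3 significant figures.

k = ln 2 / 17.3 = 0.04007 hr⁻¹
Fraction remaining after one interval: e^(−kτ) = e^(−0.04007 × 15.0) = 0.5483
R = 1 / (1 − 0.5483) = 2.214
Css,max = 45.0 × 2.214 = 99.62 mcg/L
Css,min = Css,max × e^(−kτ) = 99.62 × 0.5483 ≈ 54.6 mcg/L

54.6 mcg/L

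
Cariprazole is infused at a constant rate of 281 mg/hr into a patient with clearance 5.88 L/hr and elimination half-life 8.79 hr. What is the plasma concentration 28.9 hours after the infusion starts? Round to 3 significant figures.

42.9 µg/mL

Css = rate / CL = 281 / 5.88 = 47.79 µg/mL
k = ln 2 / 8.79 = 0.07886 hr⁻¹
C(t) = Css (1 − e^(−kt)) = 47.79 × (1 − e^(−2.279)) = 47.79 × 0.8976 ≈ 42.9 µg/mL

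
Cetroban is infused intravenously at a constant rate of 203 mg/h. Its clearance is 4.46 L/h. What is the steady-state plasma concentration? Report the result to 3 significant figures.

45.5 µg/mL

Css = infusion rate / CL = 203 / 4.46 ≈ 45.5 µg/mL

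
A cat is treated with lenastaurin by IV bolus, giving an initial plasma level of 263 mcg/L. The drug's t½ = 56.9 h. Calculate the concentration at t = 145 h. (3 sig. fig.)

k = ln 2 / 56.9 = 0.01218 h⁻¹
145 h is 2.548 half-lives, so C = 263 × (1/2)^2.548 = 263 × 0.1710 ≈ 45.0 mcg/L

45.0 mcg/L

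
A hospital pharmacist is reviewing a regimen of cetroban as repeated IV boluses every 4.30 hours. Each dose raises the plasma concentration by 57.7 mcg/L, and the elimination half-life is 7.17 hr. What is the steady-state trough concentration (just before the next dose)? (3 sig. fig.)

112 mcg/L

k = ln 2 / 7.17 = 0.09667 hr⁻¹
Fraction remaining after one interval: e^(−kτ) = e^(−0.09667 × 4.30) = 0.6599
R = 1 / (1 − 0.6599) = 2.940
Css,max = 57.7 × 2.940 = 169.6 mcg/L
Css,min = Css,max × e^(−kτ) = 169.6 × 0.6599 ≈ 112 mcg/L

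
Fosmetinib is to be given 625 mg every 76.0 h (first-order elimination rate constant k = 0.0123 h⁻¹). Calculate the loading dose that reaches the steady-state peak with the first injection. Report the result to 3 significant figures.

1030 mg

Accumulation ratio R = 1 / (1 − e^(−kτ)) = 1 / (1 − e^(−0.01230×76.0)) = 1 / (1 − 0.3927) = 1.647
Loading dose = maintenance dose × R = 625 × 1.647 ≈ 1030 mg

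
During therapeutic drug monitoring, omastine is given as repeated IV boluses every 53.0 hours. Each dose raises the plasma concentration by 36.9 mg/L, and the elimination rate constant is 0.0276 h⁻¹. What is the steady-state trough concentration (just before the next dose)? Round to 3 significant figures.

11.1 mg/L

Fraction remaining after one interval: e^(−kτ) = e^(−0.02760 × 53.0) = 0.2316
R = 1 / (1 − 0.2316) = 1.301
Css,max = 36.9 × 1.301 = 48.02 mg/L
Css,min = Css,max × e^(−kτ) = 48.02 × 0.2316 ≈ 11.1 mg/L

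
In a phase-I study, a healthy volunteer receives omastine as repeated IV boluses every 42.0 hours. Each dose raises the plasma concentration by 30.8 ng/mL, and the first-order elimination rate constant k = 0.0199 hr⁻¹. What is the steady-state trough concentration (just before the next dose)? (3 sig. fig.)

23.6 ng/mL

Fraction remaining after one interval: e^(−kτ) = e^(−0.01990 × 42.0) = 0.4335
R = 1 / (1 − 0.4335) = 1.765
Css,max = 30.8 × 1.765 = 54.37 ng/mL
Css,min = Css,max × e^(−kτ) = 54.37 × 0.4335 ≈ 23.6 ng/mL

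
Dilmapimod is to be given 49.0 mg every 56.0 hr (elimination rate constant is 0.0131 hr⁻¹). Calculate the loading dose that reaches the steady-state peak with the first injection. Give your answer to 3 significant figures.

Accumulation ratio R = 1 / (1 − e^(−kτ)) = 1 / (1 − e^(−0.01310×56.0)) = 1 / (1 − 0.4802) = 1.924
Loading dose = maintenance dose × R = 49.0 × 1.924 ≈ 94.3 mg

94.3 mg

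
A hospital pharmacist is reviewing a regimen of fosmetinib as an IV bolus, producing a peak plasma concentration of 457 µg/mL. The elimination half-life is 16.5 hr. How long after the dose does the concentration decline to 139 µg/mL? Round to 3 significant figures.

k = ln 2 / 16.5 = 0.04201 hr⁻¹
C(t) = C₀ e^(−kt)  ⇒  t = ln(C₀/C) / k
t = ln(457/139) / 0.04201 = 1.190 / 0.04201 ≈ 28.3 hours

28.3 hours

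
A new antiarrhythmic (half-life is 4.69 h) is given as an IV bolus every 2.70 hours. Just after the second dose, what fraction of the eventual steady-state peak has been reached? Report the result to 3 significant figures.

k = ln 2 / 4.69 = 0.1478 h⁻¹
f_n = 1 − e^(−nkτ) = 1 − e^(−2 × 0.1478 × 2.70) = 1 − e^(−0.7981) = 1 − 0.4502 ≈ 0.550

0.550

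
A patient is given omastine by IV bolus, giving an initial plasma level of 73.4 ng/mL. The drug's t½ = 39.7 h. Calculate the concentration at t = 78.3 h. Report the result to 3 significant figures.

18.7 ng/mL

k = ln 2 / 39.7 = 0.01746 h⁻¹
78.3 h is 1.972 half-lives, so C = 73.4 × (1/2)^1.972 = 73.4 × 0.2548 ≈ 18.7 ng/mL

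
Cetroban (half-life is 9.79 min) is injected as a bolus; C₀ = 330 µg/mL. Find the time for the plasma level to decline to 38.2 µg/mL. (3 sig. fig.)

30.5 minutes

k = ln 2 / 9.79 = 0.07080 min⁻¹
C(t) = C₀ e^(−kt)  ⇒  t = ln(C₀/C) / k
t = ln(330/38.2) / 0.07080 = 2.156 / 0.07080 ≈ 30.5 minutes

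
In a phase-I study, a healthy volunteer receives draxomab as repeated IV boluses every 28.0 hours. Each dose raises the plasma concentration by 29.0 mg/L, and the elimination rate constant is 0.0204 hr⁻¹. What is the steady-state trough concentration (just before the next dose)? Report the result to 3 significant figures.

37.6 mg/L

Fraction remaining after one interval: e^(−kτ) = e^(−0.02040 × 28.0) = 0.5648
R = 1 / (1 − 0.5648) = 2.298
Css,max = 29.0 × 2.298 = 66.64 mg/L
Css,min = Css,max × e^(−kτ) = 66.64 × 0.5648 ≈ 37.6 mg/L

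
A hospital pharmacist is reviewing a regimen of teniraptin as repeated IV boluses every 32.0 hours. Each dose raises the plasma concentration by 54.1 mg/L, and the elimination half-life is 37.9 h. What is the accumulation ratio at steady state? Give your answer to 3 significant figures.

2.26

k = ln 2 / 37.9 = 0.01829 h⁻¹
Fraction remaining after one interval: e^(−kτ) = e^(−0.01829 × 32.0) = 0.5570
R = 1 / (1 − 0.5570) = 1 / 0.4430 ≈ 2.26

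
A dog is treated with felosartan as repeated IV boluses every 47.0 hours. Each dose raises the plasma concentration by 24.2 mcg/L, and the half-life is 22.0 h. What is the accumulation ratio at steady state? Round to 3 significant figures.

k = ln 2 / 22.0 = 0.03151 h⁻¹
Fraction remaining after one interval: e^(−kτ) = e^(−0.03151 × 47.0) = 0.2275
R = 1 / (1 − 0.2275) = 1 / 0.7725 ≈ 1.29

1.29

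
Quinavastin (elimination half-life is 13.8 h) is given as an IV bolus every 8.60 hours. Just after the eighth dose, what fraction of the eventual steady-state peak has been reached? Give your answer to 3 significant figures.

k = ln 2 / 13.8 = 0.05023 h⁻¹
f_n = 1 − e^(−nkτ) = 1 − e^(−8 × 0.05023 × 8.60) = 1 − e^(−3.456) = 1 − 0.03157 ≈ 0.968

0.968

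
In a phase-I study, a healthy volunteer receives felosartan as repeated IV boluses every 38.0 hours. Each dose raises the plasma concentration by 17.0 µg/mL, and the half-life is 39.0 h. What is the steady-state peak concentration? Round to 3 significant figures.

34.6 µg/mL

k = ln 2 / 39.0 = 0.01777 h⁻¹
Fraction remaining after one interval: e^(−kτ) = e^(−0.01777 × 38.0) = 0.5090
R = 1 / (1 − 0.5090) = 2.037
Css,max = 17.0 × 2.037 ≈ 34.6 µg/mL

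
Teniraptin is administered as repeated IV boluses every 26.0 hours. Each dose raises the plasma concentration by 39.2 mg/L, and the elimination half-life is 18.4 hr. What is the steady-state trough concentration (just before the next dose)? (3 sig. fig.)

k = ln 2 / 18.4 = 0.03767 hr⁻¹
Fraction remaining after one interval: e^(−kτ) = e^(−0.03767 × 26.0) = 0.3755
R = 1 / (1 − 0.3755) = 1.601
Css,max = 39.2 × 1.601 = 62.77 mg/L
Css,min = Css,max × e^(−kτ) = 62.77 × 0.3755 ≈ 23.6 mg/L

23.6 mg/L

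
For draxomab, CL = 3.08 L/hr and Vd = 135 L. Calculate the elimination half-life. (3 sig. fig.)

k = CL / V = 3.08 / 135 = 0.02281 hr⁻¹
t½ = ln 2 / k = ln 2 / 0.02281 ≈ 30.4 hours

30.4 hours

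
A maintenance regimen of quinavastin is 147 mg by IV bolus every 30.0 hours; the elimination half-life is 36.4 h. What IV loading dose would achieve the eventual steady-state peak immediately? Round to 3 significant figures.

k = ln 2 / 36.4 = 0.01904 h⁻¹
Accumulation ratio R = 1 / (1 − e^(−kτ)) = 1 / (1 − e^(−0.01904×30.0)) = 1 / (1 − 0.5648) = 2.298
Loading dose = maintenance dose × R = 147 × 2.298 ≈ 338 mg

338 mg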